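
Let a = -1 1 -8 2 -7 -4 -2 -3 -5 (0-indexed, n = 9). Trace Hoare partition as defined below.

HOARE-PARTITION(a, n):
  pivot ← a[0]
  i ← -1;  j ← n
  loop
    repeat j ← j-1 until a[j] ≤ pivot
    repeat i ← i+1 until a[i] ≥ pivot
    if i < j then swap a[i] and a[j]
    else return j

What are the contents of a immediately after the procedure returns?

pivot = a[0] = -1; i = -1, j = 9
j→8 (a[8]=-5≤-1), i→0 (a[0]=-1≥-1); i<j, swap → -5 1 -8 2 -7 -4 -2 -3 -1
j→7 (a[7]=-3≤-1), i→1 (a[1]=1≥-1); i<j, swap → -5 -3 -8 2 -7 -4 -2 1 -1
j→6 (a[6]=-2≤-1), i→3 (a[3]=2≥-1); i<j, swap → -5 -3 -8 -2 -7 -4 2 1 -1
j→5, i→6; i≥j, return j=5. a = -5 -3 -8 -2 -7 -4 2 1 -1

-5 -3 -8 -2 -7 -4 2 1 -1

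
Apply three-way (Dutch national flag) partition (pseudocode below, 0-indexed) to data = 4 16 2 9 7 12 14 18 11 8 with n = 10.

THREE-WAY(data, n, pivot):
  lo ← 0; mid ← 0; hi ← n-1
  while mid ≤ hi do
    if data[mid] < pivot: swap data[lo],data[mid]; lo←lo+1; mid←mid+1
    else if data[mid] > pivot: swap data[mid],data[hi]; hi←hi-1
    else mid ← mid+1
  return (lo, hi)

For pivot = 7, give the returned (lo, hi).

(2, 2)

lo=0 mid=0 hi=9
4<7: swap(0,0), lo=1 mid=1 ⇒ 4 16 2 9 7 12 14 18 11 8
16>7: swap(1,9), hi=8 ⇒ 4 8 2 9 7 12 14 18 11 16
8>7: swap(1,8), hi=7 ⇒ 4 11 2 9 7 12 14 18 8 16
11>7: swap(1,7), hi=6 ⇒ 4 18 2 9 7 12 14 11 8 16
18>7: swap(1,6), hi=5 ⇒ 4 14 2 9 7 12 18 11 8 16
14>7: swap(1,5), hi=4 ⇒ 4 12 2 9 7 14 18 11 8 16
12>7: swap(1,4), hi=3 ⇒ 4 7 2 9 12 14 18 11 8 16
7=7: mid=2
2<7: swap(1,2), lo=2 mid=3 ⇒ 4 2 7 9 12 14 18 11 8 16
9>7: swap(3,3), hi=2 ⇒ 4 2 7 9 12 14 18 11 8 16
done. lo=2 hi=2; data=4 2 7 9 12 14 18 11 8 16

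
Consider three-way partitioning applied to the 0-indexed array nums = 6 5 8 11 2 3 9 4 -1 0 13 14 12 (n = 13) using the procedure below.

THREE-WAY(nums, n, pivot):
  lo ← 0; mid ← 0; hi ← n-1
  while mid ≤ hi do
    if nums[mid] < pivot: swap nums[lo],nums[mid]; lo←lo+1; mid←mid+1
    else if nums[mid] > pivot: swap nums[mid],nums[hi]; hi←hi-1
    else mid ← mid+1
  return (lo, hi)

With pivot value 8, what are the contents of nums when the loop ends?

lo=0 mid=0 hi=12
6<8: swap(0,0), lo=1 mid=1 ⇒ 6 5 8 11 2 3 9 4 -1 0 13 14 12
5<8: swap(1,1), lo=2 mid=2 ⇒ 6 5 8 11 2 3 9 4 -1 0 13 14 12
8=8: mid=3
11>8: swap(3,12), hi=11 ⇒ 6 5 8 12 2 3 9 4 -1 0 13 14 11
12>8: swap(3,11), hi=10 ⇒ 6 5 8 14 2 3 9 4 -1 0 13 12 11
14>8: swap(3,10), hi=9 ⇒ 6 5 8 13 2 3 9 4 -1 0 14 12 11
13>8: swap(3,9), hi=8 ⇒ 6 5 8 0 2 3 9 4 -1 13 14 12 11
0<8: swap(2,3), lo=3 mid=4 ⇒ 6 5 0 8 2 3 9 4 -1 13 14 12 11
2<8: swap(3,4), lo=4 mid=5 ⇒ 6 5 0 2 8 3 9 4 -1 13 14 12 11
3<8: swap(4,5), lo=5 mid=6 ⇒ 6 5 0 2 3 8 9 4 -1 13 14 12 11
9>8: swap(6,8), hi=7 ⇒ 6 5 0 2 3 8 -1 4 9 13 14 12 11
-1<8: swap(5,6), lo=6 mid=7 ⇒ 6 5 0 2 3 -1 8 4 9 13 14 12 11
4<8: swap(6,7), lo=7 mid=8 ⇒ 6 5 0 2 3 -1 4 8 9 13 14 12 11
done. lo=7 hi=7; nums=6 5 0 2 3 -1 4 8 9 13 14 12 11

6 5 0 2 3 -1 4 8 9 13 14 12 11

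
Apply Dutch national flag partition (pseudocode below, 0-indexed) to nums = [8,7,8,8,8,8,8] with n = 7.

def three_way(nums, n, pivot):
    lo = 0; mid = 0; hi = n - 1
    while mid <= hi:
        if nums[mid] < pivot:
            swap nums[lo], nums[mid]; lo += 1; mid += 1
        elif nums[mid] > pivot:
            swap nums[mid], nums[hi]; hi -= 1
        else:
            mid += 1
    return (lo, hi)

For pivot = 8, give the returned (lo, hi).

(1, 6)

pivot = 8; lo=0, mid=0, hi=6
nums[mid]=8=8: mid=1
nums[mid]=7<8: swap nums[0],nums[1]; lo=1,mid=2 → [7,8,8,8,8,8,8]
nums[mid]=8=8: mid=3
nums[mid]=8=8: mid=4
nums[mid]=8=8: mid=5
nums[mid]=8=8: mid=6
nums[mid]=8=8: mid=7
end: lo=1, hi=6; nums = [7,8,8,8,8,8,8]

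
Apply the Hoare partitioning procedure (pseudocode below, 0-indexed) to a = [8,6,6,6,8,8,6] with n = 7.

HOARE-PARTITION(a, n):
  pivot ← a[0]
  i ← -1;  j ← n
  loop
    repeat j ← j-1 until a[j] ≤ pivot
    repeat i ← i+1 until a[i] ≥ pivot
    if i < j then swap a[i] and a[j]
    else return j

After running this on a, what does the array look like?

[6,6,6,6,8,8,8]

pivot = a[0] = 8; i = -1, j = 7
j→6 (a[6]=6≤8), i→0 (a[0]=8≥8); i<j, swap → [6,6,6,6,8,8,8]
j→5 (a[5]=8≤8), i→4 (a[4]=8≥8); i<j, swap → [6,6,6,6,8,8,8]
j→4, i→5; i≥j, return j=4. a = [6,6,6,6,8,8,8]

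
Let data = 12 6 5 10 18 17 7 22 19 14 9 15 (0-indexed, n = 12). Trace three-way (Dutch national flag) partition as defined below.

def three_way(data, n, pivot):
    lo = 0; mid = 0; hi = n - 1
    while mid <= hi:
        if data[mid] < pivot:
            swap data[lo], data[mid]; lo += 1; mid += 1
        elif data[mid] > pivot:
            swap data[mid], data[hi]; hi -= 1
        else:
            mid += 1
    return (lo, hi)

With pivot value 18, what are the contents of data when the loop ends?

lo=0 mid=0 hi=11
12<18: swap(0,0), lo=1 mid=1 ⇒ 12 6 5 10 18 17 7 22 19 14 9 15
6<18: swap(1,1), lo=2 mid=2 ⇒ 12 6 5 10 18 17 7 22 19 14 9 15
5<18: swap(2,2), lo=3 mid=3 ⇒ 12 6 5 10 18 17 7 22 19 14 9 15
10<18: swap(3,3), lo=4 mid=4 ⇒ 12 6 5 10 18 17 7 22 19 14 9 15
18=18: mid=5
17<18: swap(4,5), lo=5 mid=6 ⇒ 12 6 5 10 17 18 7 22 19 14 9 15
7<18: swap(5,6), lo=6 mid=7 ⇒ 12 6 5 10 17 7 18 22 19 14 9 15
22>18: swap(7,11), hi=10 ⇒ 12 6 5 10 17 7 18 15 19 14 9 22
15<18: swap(6,7), lo=7 mid=8 ⇒ 12 6 5 10 17 7 15 18 19 14 9 22
19>18: swap(8,10), hi=9 ⇒ 12 6 5 10 17 7 15 18 9 14 19 22
9<18: swap(7,8), lo=8 mid=9 ⇒ 12 6 5 10 17 7 15 9 18 14 19 22
14<18: swap(8,9), lo=9 mid=10 ⇒ 12 6 5 10 17 7 15 9 14 18 19 22
done. lo=9 hi=9; data=12 6 5 10 17 7 15 9 14 18 19 22

12 6 5 10 17 7 15 9 14 18 19 22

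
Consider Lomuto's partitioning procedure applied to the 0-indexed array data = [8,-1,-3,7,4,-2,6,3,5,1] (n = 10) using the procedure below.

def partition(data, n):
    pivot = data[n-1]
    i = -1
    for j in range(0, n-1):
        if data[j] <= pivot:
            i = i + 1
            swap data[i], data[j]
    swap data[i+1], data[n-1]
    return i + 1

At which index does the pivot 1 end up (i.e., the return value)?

3

pivot=1, i=-1
j=0: 8>1, skip
j=1: -1≤1, i=0, swap(0,1) ⇒ [-1,8,-3,7,4,-2,6,3,5,1]
j=2: -3≤1, i=1, swap(1,2) ⇒ [-1,-3,8,7,4,-2,6,3,5,1]
j=3: 7>1, skip
j=4: 4>1, skip
j=5: -2≤1, i=2, swap(2,5) ⇒ [-1,-3,-2,7,4,8,6,3,5,1]
j=6: 6>1, skip
j=7: 3>1, skip
j=8: 5>1, skip
swap(3,9) ⇒ [-1,-3,-2,1,4,8,6,3,5,7]; return 3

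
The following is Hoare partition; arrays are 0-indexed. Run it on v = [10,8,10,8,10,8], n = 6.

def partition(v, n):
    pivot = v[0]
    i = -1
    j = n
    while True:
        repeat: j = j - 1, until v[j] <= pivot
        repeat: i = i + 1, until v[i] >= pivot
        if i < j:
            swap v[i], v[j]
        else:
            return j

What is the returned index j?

pivot=10
j stops at 5 (8), i stops at 0 (10); swap ⇒ [8,8,10,8,10,10]
j stops at 4 (10), i stops at 2 (10); swap ⇒ [8,8,10,8,10,10]
j stops at 3, i stops at 4; i≥j ⇒ return 3. v=[8,8,10,8,10,10]

3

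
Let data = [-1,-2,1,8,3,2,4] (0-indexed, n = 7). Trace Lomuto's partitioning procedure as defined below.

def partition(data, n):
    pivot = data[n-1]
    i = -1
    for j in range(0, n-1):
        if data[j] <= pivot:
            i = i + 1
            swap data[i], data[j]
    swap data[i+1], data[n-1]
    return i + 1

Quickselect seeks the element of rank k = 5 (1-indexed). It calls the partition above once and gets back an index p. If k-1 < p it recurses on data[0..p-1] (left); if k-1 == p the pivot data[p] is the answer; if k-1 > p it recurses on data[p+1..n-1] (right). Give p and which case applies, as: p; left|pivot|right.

5; left

pivot=4, i=-1
j=0: -1≤4, i=0, swap(0,0) ⇒ [-1,-2,1,8,3,2,4]
j=1: -2≤4, i=1, swap(1,1) ⇒ [-1,-2,1,8,3,2,4]
j=2: 1≤4, i=2, swap(2,2) ⇒ [-1,-2,1,8,3,2,4]
j=3: 8>4, skip
j=4: 3≤4, i=3, swap(3,4) ⇒ [-1,-2,1,3,8,2,4]
j=5: 2≤4, i=4, swap(4,5) ⇒ [-1,-2,1,3,2,8,4]
swap(5,6) ⇒ [-1,-2,1,3,2,4,8]; return 5
p = 5; k-1 = 4 < 5 ⇒ left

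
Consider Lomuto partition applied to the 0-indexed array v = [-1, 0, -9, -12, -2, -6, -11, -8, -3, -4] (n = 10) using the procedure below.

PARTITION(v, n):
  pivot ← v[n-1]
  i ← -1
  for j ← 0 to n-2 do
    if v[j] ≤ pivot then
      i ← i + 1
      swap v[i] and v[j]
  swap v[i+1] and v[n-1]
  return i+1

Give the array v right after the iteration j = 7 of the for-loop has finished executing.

pivot = v[9] = -4; i = -1
j=0: v[0]=-1 > -4 → no swap
j=1: v[1]=0 > -4 → no swap
j=2: v[2]=-9 ≤ -4 → i=0, swap v[0],v[2] → [-9, 0, -1, -12, -2, -6, -11, -8, -3, -4]
j=3: v[3]=-12 ≤ -4 → i=1, swap v[1],v[3] → [-9, -12, -1, 0, -2, -6, -11, -8, -3, -4]
j=4: v[4]=-2 > -4 → no swap
j=5: v[5]=-6 ≤ -4 → i=2, swap v[2],v[5] → [-9, -12, -6, 0, -2, -1, -11, -8, -3, -4]
j=6: v[6]=-11 ≤ -4 → i=3, swap v[3],v[6] → [-9, -12, -6, -11, -2, -1, 0, -8, -3, -4]
j=7: v[7]=-8 ≤ -4 → i=4, swap v[4],v[7] → [-9, -12, -6, -11, -8, -1, 0, -2, -3, -4]
(after j=7) v = [-9, -12, -6, -11, -8, -1, 0, -2, -3, -4]

[-9, -12, -6, -11, -8, -1, 0, -2, -3, -4]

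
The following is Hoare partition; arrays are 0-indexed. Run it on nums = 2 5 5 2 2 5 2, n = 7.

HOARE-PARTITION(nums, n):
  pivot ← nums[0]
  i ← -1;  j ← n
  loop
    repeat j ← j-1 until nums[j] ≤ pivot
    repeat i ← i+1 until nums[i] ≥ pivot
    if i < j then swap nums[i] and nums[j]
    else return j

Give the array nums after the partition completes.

pivot = nums[0] = 2; i = -1, j = 7
j→6 (nums[6]=2≤2), i→0 (nums[0]=2≥2); i<j, swap → 2 5 5 2 2 5 2
j→4 (nums[4]=2≤2), i→1 (nums[1]=5≥2); i<j, swap → 2 2 5 2 5 5 2
j→3 (nums[3]=2≤2), i→2 (nums[2]=5≥2); i<j, swap → 2 2 2 5 5 5 2
j→2, i→3; i≥j, return j=2. nums = 2 2 2 5 5 5 2

2 2 2 5 5 5 2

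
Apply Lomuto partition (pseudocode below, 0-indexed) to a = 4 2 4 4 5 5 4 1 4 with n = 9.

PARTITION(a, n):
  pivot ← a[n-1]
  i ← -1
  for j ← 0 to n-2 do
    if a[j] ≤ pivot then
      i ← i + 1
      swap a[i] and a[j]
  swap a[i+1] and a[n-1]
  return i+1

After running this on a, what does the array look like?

pivot=4, i=-1
j=0: 4≤4, i=0, swap(0,0) ⇒ 4 2 4 4 5 5 4 1 4
j=1: 2≤4, i=1, swap(1,1) ⇒ 4 2 4 4 5 5 4 1 4
j=2: 4≤4, i=2, swap(2,2) ⇒ 4 2 4 4 5 5 4 1 4
j=3: 4≤4, i=3, swap(3,3) ⇒ 4 2 4 4 5 5 4 1 4
j=4: 5>4, skip
j=5: 5>4, skip
j=6: 4≤4, i=4, swap(4,6) ⇒ 4 2 4 4 4 5 5 1 4
j=7: 1≤4, i=5, swap(5,7) ⇒ 4 2 4 4 4 1 5 5 4
swap(6,8) ⇒ 4 2 4 4 4 1 4 5 5; return 6

4 2 4 4 4 1 4 5 5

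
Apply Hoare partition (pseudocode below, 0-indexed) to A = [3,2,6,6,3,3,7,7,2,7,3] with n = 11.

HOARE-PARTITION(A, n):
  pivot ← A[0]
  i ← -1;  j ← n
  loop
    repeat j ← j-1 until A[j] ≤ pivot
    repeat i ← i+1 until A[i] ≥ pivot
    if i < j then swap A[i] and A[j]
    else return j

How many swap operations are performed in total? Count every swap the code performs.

3

pivot = A[0] = 3; i = -1, j = 11
j→10 (A[10]=3≤3), i→0 (A[0]=3≥3); i<j, swap → [3,2,6,6,3,3,7,7,2,7,3]
j→8 (A[8]=2≤3), i→2 (A[2]=6≥3); i<j, swap → [3,2,2,6,3,3,7,7,6,7,3]
j→5 (A[5]=3≤3), i→3 (A[3]=6≥3); i<j, swap → [3,2,2,3,3,6,7,7,6,7,3]
j→4, i→4; i≥j, return j=4. A = [3,2,2,3,3,6,7,7,6,7,3]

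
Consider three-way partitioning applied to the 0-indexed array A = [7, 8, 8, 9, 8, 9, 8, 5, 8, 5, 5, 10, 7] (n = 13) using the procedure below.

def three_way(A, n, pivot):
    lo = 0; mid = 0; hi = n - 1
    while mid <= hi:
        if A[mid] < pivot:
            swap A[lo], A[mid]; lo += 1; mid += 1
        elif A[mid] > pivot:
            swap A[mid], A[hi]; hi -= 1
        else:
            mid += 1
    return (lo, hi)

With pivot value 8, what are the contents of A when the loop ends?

[7, 7, 5, 5, 5, 8, 8, 8, 8, 8, 10, 9, 9]

lo=0 mid=0 hi=12
7<8: swap(0,0), lo=1 mid=1 ⇒ [7, 8, 8, 9, 8, 9, 8, 5, 8, 5, 5, 10, 7]
8=8: mid=2
8=8: mid=3
9>8: swap(3,12), hi=11 ⇒ [7, 8, 8, 7, 8, 9, 8, 5, 8, 5, 5, 10, 9]
7<8: swap(1,3), lo=2 mid=4 ⇒ [7, 7, 8, 8, 8, 9, 8, 5, 8, 5, 5, 10, 9]
8=8: mid=5
9>8: swap(5,11), hi=10 ⇒ [7, 7, 8, 8, 8, 10, 8, 5, 8, 5, 5, 9, 9]
10>8: swap(5,10), hi=9 ⇒ [7, 7, 8, 8, 8, 5, 8, 5, 8, 5, 10, 9, 9]
5<8: swap(2,5), lo=3 mid=6 ⇒ [7, 7, 5, 8, 8, 8, 8, 5, 8, 5, 10, 9, 9]
8=8: mid=7
5<8: swap(3,7), lo=4 mid=8 ⇒ [7, 7, 5, 5, 8, 8, 8, 8, 8, 5, 10, 9, 9]
8=8: mid=9
5<8: swap(4,9), lo=5 mid=10 ⇒ [7, 7, 5, 5, 5, 8, 8, 8, 8, 8, 10, 9, 9]
done. lo=5 hi=9; A=[7, 7, 5, 5, 5, 8, 8, 8, 8, 8, 10, 9, 9]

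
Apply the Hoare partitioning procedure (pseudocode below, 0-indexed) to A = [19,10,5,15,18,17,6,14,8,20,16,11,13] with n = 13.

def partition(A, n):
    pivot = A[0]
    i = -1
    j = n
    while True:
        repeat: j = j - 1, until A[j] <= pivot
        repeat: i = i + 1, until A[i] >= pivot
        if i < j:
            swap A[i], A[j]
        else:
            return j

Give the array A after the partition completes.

pivot=19
j stops at 12 (13), i stops at 0 (19); swap ⇒ [13,10,5,15,18,17,6,14,8,20,16,11,19]
j stops at 11 (11), i stops at 9 (20); swap ⇒ [13,10,5,15,18,17,6,14,8,11,16,20,19]
j stops at 10, i stops at 11; i≥j ⇒ return 10. A=[13,10,5,15,18,17,6,14,8,11,16,20,19]

[13,10,5,15,18,17,6,14,8,11,16,20,19]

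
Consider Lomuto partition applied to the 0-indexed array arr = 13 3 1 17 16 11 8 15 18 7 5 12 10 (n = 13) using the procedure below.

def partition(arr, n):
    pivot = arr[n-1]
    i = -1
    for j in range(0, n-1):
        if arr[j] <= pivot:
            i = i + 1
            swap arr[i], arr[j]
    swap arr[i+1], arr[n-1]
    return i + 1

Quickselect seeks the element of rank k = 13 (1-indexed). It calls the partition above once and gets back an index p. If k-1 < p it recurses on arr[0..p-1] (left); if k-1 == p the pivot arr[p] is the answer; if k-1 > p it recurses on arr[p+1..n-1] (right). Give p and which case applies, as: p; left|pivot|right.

5; right

pivot=10, i=-1
j=0: 13>10, skip
j=1: 3≤10, i=0, swap(0,1) ⇒ 3 13 1 17 16 11 8 15 18 7 5 12 10
j=2: 1≤10, i=1, swap(1,2) ⇒ 3 1 13 17 16 11 8 15 18 7 5 12 10
j=3: 17>10, skip
j=4: 16>10, skip
j=5: 11>10, skip
j=6: 8≤10, i=2, swap(2,6) ⇒ 3 1 8 17 16 11 13 15 18 7 5 12 10
j=7: 15>10, skip
j=8: 18>10, skip
j=9: 7≤10, i=3, swap(3,9) ⇒ 3 1 8 7 16 11 13 15 18 17 5 12 10
j=10: 5≤10, i=4, swap(4,10) ⇒ 3 1 8 7 5 11 13 15 18 17 16 12 10
j=11: 12>10, skip
swap(5,12) ⇒ 3 1 8 7 5 10 13 15 18 17 16 12 11; return 5
p = 5; k-1 = 12 > 5 ⇒ right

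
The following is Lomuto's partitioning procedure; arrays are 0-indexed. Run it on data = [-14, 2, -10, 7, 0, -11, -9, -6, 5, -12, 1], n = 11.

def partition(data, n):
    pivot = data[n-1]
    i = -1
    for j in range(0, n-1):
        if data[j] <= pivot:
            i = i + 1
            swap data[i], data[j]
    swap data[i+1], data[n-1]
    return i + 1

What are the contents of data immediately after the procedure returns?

[-14, -10, 0, -11, -9, -6, -12, 1, 5, 2, 7]

pivot=1, i=-1
j=0: -14≤1, i=0, swap(0,0) ⇒ [-14, 2, -10, 7, 0, -11, -9, -6, 5, -12, 1]
j=1: 2>1, skip
j=2: -10≤1, i=1, swap(1,2) ⇒ [-14, -10, 2, 7, 0, -11, -9, -6, 5, -12, 1]
j=3: 7>1, skip
j=4: 0≤1, i=2, swap(2,4) ⇒ [-14, -10, 0, 7, 2, -11, -9, -6, 5, -12, 1]
j=5: -11≤1, i=3, swap(3,5) ⇒ [-14, -10, 0, -11, 2, 7, -9, -6, 5, -12, 1]
j=6: -9≤1, i=4, swap(4,6) ⇒ [-14, -10, 0, -11, -9, 7, 2, -6, 5, -12, 1]
j=7: -6≤1, i=5, swap(5,7) ⇒ [-14, -10, 0, -11, -9, -6, 2, 7, 5, -12, 1]
j=8: 5>1, skip
j=9: -12≤1, i=6, swap(6,9) ⇒ [-14, -10, 0, -11, -9, -6, -12, 7, 5, 2, 1]
swap(7,10) ⇒ [-14, -10, 0, -11, -9, -6, -12, 1, 5, 2, 7]; return 7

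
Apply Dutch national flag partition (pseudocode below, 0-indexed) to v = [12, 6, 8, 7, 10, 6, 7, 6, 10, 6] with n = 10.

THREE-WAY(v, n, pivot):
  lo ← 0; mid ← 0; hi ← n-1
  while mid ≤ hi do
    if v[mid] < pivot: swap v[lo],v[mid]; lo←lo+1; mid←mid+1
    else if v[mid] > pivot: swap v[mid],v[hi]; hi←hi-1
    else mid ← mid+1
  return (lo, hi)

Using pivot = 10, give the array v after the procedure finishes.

lo=0 mid=0 hi=9
12>10: swap(0,9), hi=8 ⇒ [6, 6, 8, 7, 10, 6, 7, 6, 10, 12]
6<10: swap(0,0), lo=1 mid=1 ⇒ [6, 6, 8, 7, 10, 6, 7, 6, 10, 12]
6<10: swap(1,1), lo=2 mid=2 ⇒ [6, 6, 8, 7, 10, 6, 7, 6, 10, 12]
8<10: swap(2,2), lo=3 mid=3 ⇒ [6, 6, 8, 7, 10, 6, 7, 6, 10, 12]
7<10: swap(3,3), lo=4 mid=4 ⇒ [6, 6, 8, 7, 10, 6, 7, 6, 10, 12]
10=10: mid=5
6<10: swap(4,5), lo=5 mid=6 ⇒ [6, 6, 8, 7, 6, 10, 7, 6, 10, 12]
7<10: swap(5,6), lo=6 mid=7 ⇒ [6, 6, 8, 7, 6, 7, 10, 6, 10, 12]
6<10: swap(6,7), lo=7 mid=8 ⇒ [6, 6, 8, 7, 6, 7, 6, 10, 10, 12]
10=10: mid=9
done. lo=7 hi=8; v=[6, 6, 8, 7, 6, 7, 6, 10, 10, 12]

[6, 6, 8, 7, 6, 7, 6, 10, 10, 12]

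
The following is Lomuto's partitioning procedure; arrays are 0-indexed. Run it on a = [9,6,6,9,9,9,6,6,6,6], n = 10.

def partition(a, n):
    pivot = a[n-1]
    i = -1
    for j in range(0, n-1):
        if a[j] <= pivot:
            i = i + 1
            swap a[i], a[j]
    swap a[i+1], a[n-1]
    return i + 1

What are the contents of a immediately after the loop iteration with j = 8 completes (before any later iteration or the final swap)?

[6,6,6,6,6,9,9,9,9,6]

pivot=6, i=-1
j=0: 9>6, skip
j=1: 6≤6, i=0, swap(0,1) ⇒ [6,9,6,9,9,9,6,6,6,6]
j=2: 6≤6, i=1, swap(1,2) ⇒ [6,6,9,9,9,9,6,6,6,6]
j=3: 9>6, skip
j=4: 9>6, skip
j=5: 9>6, skip
j=6: 6≤6, i=2, swap(2,6) ⇒ [6,6,6,9,9,9,9,6,6,6]
j=7: 6≤6, i=3, swap(3,7) ⇒ [6,6,6,6,9,9,9,9,6,6]
j=8: 6≤6, i=4, swap(4,8) ⇒ [6,6,6,6,6,9,9,9,9,6]
(after j=8) a = [6,6,6,6,6,9,9,9,9,6]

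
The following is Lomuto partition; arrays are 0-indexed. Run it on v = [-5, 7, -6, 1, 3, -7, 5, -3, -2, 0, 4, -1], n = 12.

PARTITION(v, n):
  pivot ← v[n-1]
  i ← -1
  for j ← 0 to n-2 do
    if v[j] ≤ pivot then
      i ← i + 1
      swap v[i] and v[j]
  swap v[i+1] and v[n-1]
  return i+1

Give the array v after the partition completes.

pivot=-1, i=-1
j=0: -5≤-1, i=0, swap(0,0) ⇒ [-5, 7, -6, 1, 3, -7, 5, -3, -2, 0, 4, -1]
j=1: 7>-1, skip
j=2: -6≤-1, i=1, swap(1,2) ⇒ [-5, -6, 7, 1, 3, -7, 5, -3, -2, 0, 4, -1]
j=3: 1>-1, skip
j=4: 3>-1, skip
j=5: -7≤-1, i=2, swap(2,5) ⇒ [-5, -6, -7, 1, 3, 7, 5, -3, -2, 0, 4, -1]
j=6: 5>-1, skip
j=7: -3≤-1, i=3, swap(3,7) ⇒ [-5, -6, -7, -3, 3, 7, 5, 1, -2, 0, 4, -1]
j=8: -2≤-1, i=4, swap(4,8) ⇒ [-5, -6, -7, -3, -2, 7, 5, 1, 3, 0, 4, -1]
j=9: 0>-1, skip
j=10: 4>-1, skip
swap(5,11) ⇒ [-5, -6, -7, -3, -2, -1, 5, 1, 3, 0, 4, 7]; return 5

[-5, -6, -7, -3, -2, -1, 5, 1, 3, 0, 4, 7]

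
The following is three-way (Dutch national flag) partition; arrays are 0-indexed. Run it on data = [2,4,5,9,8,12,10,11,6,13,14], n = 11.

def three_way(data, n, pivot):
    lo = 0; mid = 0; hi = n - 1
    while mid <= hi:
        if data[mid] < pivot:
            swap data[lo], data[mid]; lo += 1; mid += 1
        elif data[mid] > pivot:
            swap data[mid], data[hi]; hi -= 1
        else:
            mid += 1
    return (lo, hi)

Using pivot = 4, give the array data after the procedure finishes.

[2,4,9,8,12,10,11,6,13,14,5]

pivot = 4; lo=0, mid=0, hi=10
data[mid]=2<4: swap data[0],data[0]; lo=1,mid=1 → [2,4,5,9,8,12,10,11,6,13,14]
data[mid]=4=4: mid=2
data[mid]=5>4: swap data[2],data[10]; hi=9 → [2,4,14,9,8,12,10,11,6,13,5]
data[mid]=14>4: swap data[2],data[9]; hi=8 → [2,4,13,9,8,12,10,11,6,14,5]
data[mid]=13>4: swap data[2],data[8]; hi=7 → [2,4,6,9,8,12,10,11,13,14,5]
data[mid]=6>4: swap data[2],data[7]; hi=6 → [2,4,11,9,8,12,10,6,13,14,5]
data[mid]=11>4: swap data[2],data[6]; hi=5 → [2,4,10,9,8,12,11,6,13,14,5]
data[mid]=10>4: swap data[2],data[5]; hi=4 → [2,4,12,9,8,10,11,6,13,14,5]
data[mid]=12>4: swap data[2],data[4]; hi=3 → [2,4,8,9,12,10,11,6,13,14,5]
data[mid]=8>4: swap data[2],data[3]; hi=2 → [2,4,9,8,12,10,11,6,13,14,5]
data[mid]=9>4: swap data[2],data[2]; hi=1 → [2,4,9,8,12,10,11,6,13,14,5]
end: lo=1, hi=1; data = [2,4,9,8,12,10,11,6,13,14,5]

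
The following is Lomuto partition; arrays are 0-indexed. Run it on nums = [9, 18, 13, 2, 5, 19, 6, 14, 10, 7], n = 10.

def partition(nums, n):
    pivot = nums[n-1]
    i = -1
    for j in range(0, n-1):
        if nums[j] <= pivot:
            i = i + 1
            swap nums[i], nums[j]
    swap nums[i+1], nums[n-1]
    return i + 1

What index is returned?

pivot=7, i=-1
j=0: 9>7, skip
j=1: 18>7, skip
j=2: 13>7, skip
j=3: 2≤7, i=0, swap(0,3) ⇒ [2, 18, 13, 9, 5, 19, 6, 14, 10, 7]
j=4: 5≤7, i=1, swap(1,4) ⇒ [2, 5, 13, 9, 18, 19, 6, 14, 10, 7]
j=5: 19>7, skip
j=6: 6≤7, i=2, swap(2,6) ⇒ [2, 5, 6, 9, 18, 19, 13, 14, 10, 7]
j=7: 14>7, skip
j=8: 10>7, skip
swap(3,9) ⇒ [2, 5, 6, 7, 18, 19, 13, 14, 10, 9]; return 3

3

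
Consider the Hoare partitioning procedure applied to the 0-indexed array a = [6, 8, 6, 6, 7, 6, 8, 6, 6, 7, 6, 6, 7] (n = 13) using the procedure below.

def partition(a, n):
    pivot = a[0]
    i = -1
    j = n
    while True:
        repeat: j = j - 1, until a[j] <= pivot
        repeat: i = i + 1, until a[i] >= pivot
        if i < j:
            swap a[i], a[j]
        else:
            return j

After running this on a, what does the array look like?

[6, 6, 6, 6, 6, 7, 8, 6, 6, 7, 8, 6, 7]

pivot = a[0] = 6; i = -1, j = 13
j→11 (a[11]=6≤6), i→0 (a[0]=6≥6); i<j, swap → [6, 8, 6, 6, 7, 6, 8, 6, 6, 7, 6, 6, 7]
j→10 (a[10]=6≤6), i→1 (a[1]=8≥6); i<j, swap → [6, 6, 6, 6, 7, 6, 8, 6, 6, 7, 8, 6, 7]
j→8 (a[8]=6≤6), i→2 (a[2]=6≥6); i<j, swap → [6, 6, 6, 6, 7, 6, 8, 6, 6, 7, 8, 6, 7]
j→7 (a[7]=6≤6), i→3 (a[3]=6≥6); i<j, swap → [6, 6, 6, 6, 7, 6, 8, 6, 6, 7, 8, 6, 7]
j→5 (a[5]=6≤6), i→4 (a[4]=7≥6); i<j, swap → [6, 6, 6, 6, 6, 7, 8, 6, 6, 7, 8, 6, 7]
j→4, i→5; i≥j, return j=4. a = [6, 6, 6, 6, 6, 7, 8, 6, 6, 7, 8, 6, 7]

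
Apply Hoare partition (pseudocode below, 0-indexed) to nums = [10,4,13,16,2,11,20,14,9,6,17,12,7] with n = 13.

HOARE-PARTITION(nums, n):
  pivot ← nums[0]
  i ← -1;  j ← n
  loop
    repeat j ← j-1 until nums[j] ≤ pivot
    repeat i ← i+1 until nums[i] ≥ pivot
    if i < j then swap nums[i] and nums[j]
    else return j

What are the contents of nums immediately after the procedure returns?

pivot = nums[0] = 10; i = -1, j = 13
j→12 (nums[12]=7≤10), i→0 (nums[0]=10≥10); i<j, swap → [7,4,13,16,2,11,20,14,9,6,17,12,10]
j→9 (nums[9]=6≤10), i→2 (nums[2]=13≥10); i<j, swap → [7,4,6,16,2,11,20,14,9,13,17,12,10]
j→8 (nums[8]=9≤10), i→3 (nums[3]=16≥10); i<j, swap → [7,4,6,9,2,11,20,14,16,13,17,12,10]
j→4, i→5; i≥j, return j=4. nums = [7,4,6,9,2,11,20,14,16,13,17,12,10]

[7,4,6,9,2,11,20,14,16,13,17,12,10]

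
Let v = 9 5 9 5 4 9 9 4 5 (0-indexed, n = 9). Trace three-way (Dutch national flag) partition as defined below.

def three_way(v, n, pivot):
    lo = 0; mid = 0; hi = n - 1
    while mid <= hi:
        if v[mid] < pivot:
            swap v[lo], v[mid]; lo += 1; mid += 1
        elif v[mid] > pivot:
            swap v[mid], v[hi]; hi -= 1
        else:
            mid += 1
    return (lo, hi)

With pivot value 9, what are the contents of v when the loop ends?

5 5 4 4 5 9 9 9 9

lo=0 mid=0 hi=8
9=9: mid=1
5<9: swap(0,1), lo=1 mid=2 ⇒ 5 9 9 5 4 9 9 4 5
9=9: mid=3
5<9: swap(1,3), lo=2 mid=4 ⇒ 5 5 9 9 4 9 9 4 5
4<9: swap(2,4), lo=3 mid=5 ⇒ 5 5 4 9 9 9 9 4 5
9=9: mid=6
9=9: mid=7
4<9: swap(3,7), lo=4 mid=8 ⇒ 5 5 4 4 9 9 9 9 5
5<9: swap(4,8), lo=5 mid=9 ⇒ 5 5 4 4 5 9 9 9 9
done. lo=5 hi=8; v=5 5 4 4 5 9 9 9 9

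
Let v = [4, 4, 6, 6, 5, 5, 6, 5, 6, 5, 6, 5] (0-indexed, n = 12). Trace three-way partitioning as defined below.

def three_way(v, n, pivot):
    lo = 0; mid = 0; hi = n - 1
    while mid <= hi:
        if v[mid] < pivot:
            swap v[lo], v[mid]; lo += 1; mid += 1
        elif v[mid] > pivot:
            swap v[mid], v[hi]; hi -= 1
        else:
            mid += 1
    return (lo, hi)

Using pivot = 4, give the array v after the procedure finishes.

[4, 4, 6, 5, 5, 6, 5, 6, 5, 6, 5, 6]

pivot = 4; lo=0, mid=0, hi=11
v[mid]=4=4: mid=1
v[mid]=4=4: mid=2
v[mid]=6>4: swap v[2],v[11]; hi=10 → [4, 4, 5, 6, 5, 5, 6, 5, 6, 5, 6, 6]
v[mid]=5>4: swap v[2],v[10]; hi=9 → [4, 4, 6, 6, 5, 5, 6, 5, 6, 5, 5, 6]
v[mid]=6>4: swap v[2],v[9]; hi=8 → [4, 4, 5, 6, 5, 5, 6, 5, 6, 6, 5, 6]
v[mid]=5>4: swap v[2],v[8]; hi=7 → [4, 4, 6, 6, 5, 5, 6, 5, 5, 6, 5, 6]
v[mid]=6>4: swap v[2],v[7]; hi=6 → [4, 4, 5, 6, 5, 5, 6, 6, 5, 6, 5, 6]
v[mid]=5>4: swap v[2],v[6]; hi=5 → [4, 4, 6, 6, 5, 5, 5, 6, 5, 6, 5, 6]
v[mid]=6>4: swap v[2],v[5]; hi=4 → [4, 4, 5, 6, 5, 6, 5, 6, 5, 6, 5, 6]
v[mid]=5>4: swap v[2],v[4]; hi=3 → [4, 4, 5, 6, 5, 6, 5, 6, 5, 6, 5, 6]
v[mid]=5>4: swap v[2],v[3]; hi=2 → [4, 4, 6, 5, 5, 6, 5, 6, 5, 6, 5, 6]
v[mid]=6>4: swap v[2],v[2]; hi=1 → [4, 4, 6, 5, 5, 6, 5, 6, 5, 6, 5, 6]
end: lo=0, hi=1; v = [4, 4, 6, 5, 5, 6, 5, 6, 5, 6, 5, 6]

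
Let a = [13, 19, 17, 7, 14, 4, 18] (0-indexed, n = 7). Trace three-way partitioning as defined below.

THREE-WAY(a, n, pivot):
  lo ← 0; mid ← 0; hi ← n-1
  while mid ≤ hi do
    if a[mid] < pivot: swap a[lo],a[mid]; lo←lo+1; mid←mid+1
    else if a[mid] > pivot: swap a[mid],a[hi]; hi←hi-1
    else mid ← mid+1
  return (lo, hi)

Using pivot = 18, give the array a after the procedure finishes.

[13, 17, 7, 14, 4, 18, 19]

lo=0 mid=0 hi=6
13<18: swap(0,0), lo=1 mid=1 ⇒ [13, 19, 17, 7, 14, 4, 18]
19>18: swap(1,6), hi=5 ⇒ [13, 18, 17, 7, 14, 4, 19]
18=18: mid=2
17<18: swap(1,2), lo=2 mid=3 ⇒ [13, 17, 18, 7, 14, 4, 19]
7<18: swap(2,3), lo=3 mid=4 ⇒ [13, 17, 7, 18, 14, 4, 19]
14<18: swap(3,4), lo=4 mid=5 ⇒ [13, 17, 7, 14, 18, 4, 19]
4<18: swap(4,5), lo=5 mid=6 ⇒ [13, 17, 7, 14, 4, 18, 19]
done. lo=5 hi=5; a=[13, 17, 7, 14, 4, 18, 19]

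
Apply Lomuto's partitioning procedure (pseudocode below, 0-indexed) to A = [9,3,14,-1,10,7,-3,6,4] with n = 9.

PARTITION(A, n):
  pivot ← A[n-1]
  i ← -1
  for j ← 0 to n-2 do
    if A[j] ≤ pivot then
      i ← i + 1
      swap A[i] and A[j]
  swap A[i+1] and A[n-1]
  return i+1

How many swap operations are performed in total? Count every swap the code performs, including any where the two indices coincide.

pivot=4, i=-1
j=0: 9>4, skip
j=1: 3≤4, i=0, swap(0,1) ⇒ [3,9,14,-1,10,7,-3,6,4]
j=2: 14>4, skip
j=3: -1≤4, i=1, swap(1,3) ⇒ [3,-1,14,9,10,7,-3,6,4]
j=4: 10>4, skip
j=5: 7>4, skip
j=6: -3≤4, i=2, swap(2,6) ⇒ [3,-1,-3,9,10,7,14,6,4]
j=7: 6>4, skip
swap(3,8) ⇒ [3,-1,-3,4,10,7,14,6,9]; return 3

4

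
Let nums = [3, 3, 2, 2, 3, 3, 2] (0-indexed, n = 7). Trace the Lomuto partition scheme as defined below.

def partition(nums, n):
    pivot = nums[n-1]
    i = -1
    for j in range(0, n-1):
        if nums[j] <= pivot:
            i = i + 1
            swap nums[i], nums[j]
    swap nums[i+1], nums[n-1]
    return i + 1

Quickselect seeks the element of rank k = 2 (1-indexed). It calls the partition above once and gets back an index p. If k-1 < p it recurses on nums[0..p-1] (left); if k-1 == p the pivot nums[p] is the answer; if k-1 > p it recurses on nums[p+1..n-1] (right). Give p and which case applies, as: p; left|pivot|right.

2; left

pivot=2, i=-1
j=0: 3>2, skip
j=1: 3>2, skip
j=2: 2≤2, i=0, swap(0,2) ⇒ [2, 3, 3, 2, 3, 3, 2]
j=3: 2≤2, i=1, swap(1,3) ⇒ [2, 2, 3, 3, 3, 3, 2]
j=4: 3>2, skip
j=5: 3>2, skip
swap(2,6) ⇒ [2, 2, 2, 3, 3, 3, 3]; return 2
p = 2; k-1 = 1 < 2 ⇒ left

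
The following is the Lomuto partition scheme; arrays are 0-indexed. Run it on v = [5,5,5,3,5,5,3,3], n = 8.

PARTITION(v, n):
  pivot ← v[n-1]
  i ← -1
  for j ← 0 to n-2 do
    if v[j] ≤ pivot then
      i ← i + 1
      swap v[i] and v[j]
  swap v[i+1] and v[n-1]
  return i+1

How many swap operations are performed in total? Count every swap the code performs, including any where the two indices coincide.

pivot=3, i=-1
j=0: 5>3, skip
j=1: 5>3, skip
j=2: 5>3, skip
j=3: 3≤3, i=0, swap(0,3) ⇒ [3,5,5,5,5,5,3,3]
j=4: 5>3, skip
j=5: 5>3, skip
j=6: 3≤3, i=1, swap(1,6) ⇒ [3,3,5,5,5,5,5,3]
swap(2,7) ⇒ [3,3,3,5,5,5,5,5]; return 2

3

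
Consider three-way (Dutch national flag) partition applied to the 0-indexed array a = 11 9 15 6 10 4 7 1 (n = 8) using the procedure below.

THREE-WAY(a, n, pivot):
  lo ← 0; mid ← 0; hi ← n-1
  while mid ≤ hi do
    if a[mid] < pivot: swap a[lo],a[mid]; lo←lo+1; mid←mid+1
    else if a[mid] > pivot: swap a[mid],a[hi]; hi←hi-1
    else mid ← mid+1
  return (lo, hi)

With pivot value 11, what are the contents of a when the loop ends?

9 1 6 10 4 7 11 15

pivot = 11; lo=0, mid=0, hi=7
a[mid]=11=11: mid=1
a[mid]=9<11: swap a[0],a[1]; lo=1,mid=2 → 9 11 15 6 10 4 7 1
a[mid]=15>11: swap a[2],a[7]; hi=6 → 9 11 1 6 10 4 7 15
a[mid]=1<11: swap a[1],a[2]; lo=2,mid=3 → 9 1 11 6 10 4 7 15
a[mid]=6<11: swap a[2],a[3]; lo=3,mid=4 → 9 1 6 11 10 4 7 15
a[mid]=10<11: swap a[3],a[4]; lo=4,mid=5 → 9 1 6 10 11 4 7 15
a[mid]=4<11: swap a[4],a[5]; lo=5,mid=6 → 9 1 6 10 4 11 7 15
a[mid]=7<11: swap a[5],a[6]; lo=6,mid=7 → 9 1 6 10 4 7 11 15
end: lo=6, hi=6; a = 9 1 6 10 4 7 11 15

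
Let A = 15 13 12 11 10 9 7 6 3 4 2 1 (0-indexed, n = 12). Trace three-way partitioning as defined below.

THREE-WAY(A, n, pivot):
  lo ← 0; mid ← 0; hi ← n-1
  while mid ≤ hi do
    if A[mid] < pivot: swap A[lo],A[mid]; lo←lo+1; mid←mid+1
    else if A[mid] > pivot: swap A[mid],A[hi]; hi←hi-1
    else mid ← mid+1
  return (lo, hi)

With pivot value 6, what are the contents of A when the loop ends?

pivot = 6; lo=0, mid=0, hi=11
A[mid]=15>6: swap A[0],A[11]; hi=10 → 1 13 12 11 10 9 7 6 3 4 2 15
A[mid]=1<6: swap A[0],A[0]; lo=1,mid=1 → 1 13 12 11 10 9 7 6 3 4 2 15
A[mid]=13>6: swap A[1],A[10]; hi=9 → 1 2 12 11 10 9 7 6 3 4 13 15
A[mid]=2<6: swap A[1],A[1]; lo=2,mid=2 → 1 2 12 11 10 9 7 6 3 4 13 15
A[mid]=12>6: swap A[2],A[9]; hi=8 → 1 2 4 11 10 9 7 6 3 12 13 15
A[mid]=4<6: swap A[2],A[2]; lo=3,mid=3 → 1 2 4 11 10 9 7 6 3 12 13 15
A[mid]=11>6: swap A[3],A[8]; hi=7 → 1 2 4 3 10 9 7 6 11 12 13 15
A[mid]=3<6: swap A[3],A[3]; lo=4,mid=4 → 1 2 4 3 10 9 7 6 11 12 13 15
A[mid]=10>6: swap A[4],A[7]; hi=6 → 1 2 4 3 6 9 7 10 11 12 13 15
A[mid]=6=6: mid=5
A[mid]=9>6: swap A[5],A[6]; hi=5 → 1 2 4 3 6 7 9 10 11 12 13 15
A[mid]=7>6: swap A[5],A[5]; hi=4 → 1 2 4 3 6 7 9 10 11 12 13 15
end: lo=4, hi=4; A = 1 2 4 3 6 7 9 10 11 12 13 15

1 2 4 3 6 7 9 10 11 12 13 15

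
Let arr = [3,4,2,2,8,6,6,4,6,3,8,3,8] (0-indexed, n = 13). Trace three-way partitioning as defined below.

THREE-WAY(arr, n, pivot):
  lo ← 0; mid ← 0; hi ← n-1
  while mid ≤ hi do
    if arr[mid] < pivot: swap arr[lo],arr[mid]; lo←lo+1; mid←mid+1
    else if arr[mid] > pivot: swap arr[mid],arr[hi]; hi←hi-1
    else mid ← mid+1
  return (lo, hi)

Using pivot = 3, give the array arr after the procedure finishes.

pivot = 3; lo=0, mid=0, hi=12
arr[mid]=3=3: mid=1
arr[mid]=4>3: swap arr[1],arr[12]; hi=11 → [3,8,2,2,8,6,6,4,6,3,8,3,4]
arr[mid]=8>3: swap arr[1],arr[11]; hi=10 → [3,3,2,2,8,6,6,4,6,3,8,8,4]
arr[mid]=3=3: mid=2
arr[mid]=2<3: swap arr[0],arr[2]; lo=1,mid=3 → [2,3,3,2,8,6,6,4,6,3,8,8,4]
arr[mid]=2<3: swap arr[1],arr[3]; lo=2,mid=4 → [2,2,3,3,8,6,6,4,6,3,8,8,4]
arr[mid]=8>3: swap arr[4],arr[10]; hi=9 → [2,2,3,3,8,6,6,4,6,3,8,8,4]
arr[mid]=8>3: swap arr[4],arr[9]; hi=8 → [2,2,3,3,3,6,6,4,6,8,8,8,4]
arr[mid]=3=3: mid=5
arr[mid]=6>3: swap arr[5],arr[8]; hi=7 → [2,2,3,3,3,6,6,4,6,8,8,8,4]
arr[mid]=6>3: swap arr[5],arr[7]; hi=6 → [2,2,3,3,3,4,6,6,6,8,8,8,4]
arr[mid]=4>3: swap arr[5],arr[6]; hi=5 → [2,2,3,3,3,6,4,6,6,8,8,8,4]
arr[mid]=6>3: swap arr[5],arr[5]; hi=4 → [2,2,3,3,3,6,4,6,6,8,8,8,4]
end: lo=2, hi=4; arr = [2,2,3,3,3,6,4,6,6,8,8,8,4]

[2,2,3,3,3,6,4,6,6,8,8,8,4]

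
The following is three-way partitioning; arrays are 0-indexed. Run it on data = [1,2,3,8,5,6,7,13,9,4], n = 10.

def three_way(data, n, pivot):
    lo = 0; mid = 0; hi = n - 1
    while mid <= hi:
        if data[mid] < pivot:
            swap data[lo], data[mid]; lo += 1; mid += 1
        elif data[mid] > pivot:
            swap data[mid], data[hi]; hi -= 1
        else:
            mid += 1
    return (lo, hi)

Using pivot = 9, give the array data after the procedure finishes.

[1,2,3,8,5,6,7,4,9,13]

lo=0 mid=0 hi=9
1<9: swap(0,0), lo=1 mid=1 ⇒ [1,2,3,8,5,6,7,13,9,4]
2<9: swap(1,1), lo=2 mid=2 ⇒ [1,2,3,8,5,6,7,13,9,4]
3<9: swap(2,2), lo=3 mid=3 ⇒ [1,2,3,8,5,6,7,13,9,4]
8<9: swap(3,3), lo=4 mid=4 ⇒ [1,2,3,8,5,6,7,13,9,4]
5<9: swap(4,4), lo=5 mid=5 ⇒ [1,2,3,8,5,6,7,13,9,4]
6<9: swap(5,5), lo=6 mid=6 ⇒ [1,2,3,8,5,6,7,13,9,4]
7<9: swap(6,6), lo=7 mid=7 ⇒ [1,2,3,8,5,6,7,13,9,4]
13>9: swap(7,9), hi=8 ⇒ [1,2,3,8,5,6,7,4,9,13]
4<9: swap(7,7), lo=8 mid=8 ⇒ [1,2,3,8,5,6,7,4,9,13]
9=9: mid=9
done. lo=8 hi=8; data=[1,2,3,8,5,6,7,4,9,13]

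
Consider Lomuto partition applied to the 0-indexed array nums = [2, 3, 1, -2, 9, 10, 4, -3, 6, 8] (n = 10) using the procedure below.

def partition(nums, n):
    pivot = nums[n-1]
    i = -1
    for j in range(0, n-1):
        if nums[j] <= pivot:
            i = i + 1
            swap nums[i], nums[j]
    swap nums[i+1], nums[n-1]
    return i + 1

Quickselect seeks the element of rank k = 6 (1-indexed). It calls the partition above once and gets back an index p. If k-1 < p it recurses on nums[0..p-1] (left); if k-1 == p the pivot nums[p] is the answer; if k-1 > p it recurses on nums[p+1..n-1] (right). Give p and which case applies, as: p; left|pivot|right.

7; left

pivot = nums[9] = 8; i = -1
j=0: nums[0]=2 ≤ 8 → i=0, swap nums[0],nums[0] (no change) → [2, 3, 1, -2, 9, 10, 4, -3, 6, 8]
j=1: nums[1]=3 ≤ 8 → i=1, swap nums[1],nums[1] (no change) → [2, 3, 1, -2, 9, 10, 4, -3, 6, 8]
j=2: nums[2]=1 ≤ 8 → i=2, swap nums[2],nums[2] (no change) → [2, 3, 1, -2, 9, 10, 4, -3, 6, 8]
j=3: nums[3]=-2 ≤ 8 → i=3, swap nums[3],nums[3] (no change) → [2, 3, 1, -2, 9, 10, 4, -3, 6, 8]
j=4: nums[4]=9 > 8 → no swap
j=5: nums[5]=10 > 8 → no swap
j=6: nums[6]=4 ≤ 8 → i=4, swap nums[4],nums[6] → [2, 3, 1, -2, 4, 10, 9, -3, 6, 8]
j=7: nums[7]=-3 ≤ 8 → i=5, swap nums[5],nums[7] → [2, 3, 1, -2, 4, -3, 9, 10, 6, 8]
j=8: nums[8]=6 ≤ 8 → i=6, swap nums[6],nums[8] → [2, 3, 1, -2, 4, -3, 6, 10, 9, 8]
final swap nums[7],nums[9] → [2, 3, 1, -2, 4, -3, 6, 8, 9, 10]; return 7
p = 7; k-1 = 5 < 7 ⇒ left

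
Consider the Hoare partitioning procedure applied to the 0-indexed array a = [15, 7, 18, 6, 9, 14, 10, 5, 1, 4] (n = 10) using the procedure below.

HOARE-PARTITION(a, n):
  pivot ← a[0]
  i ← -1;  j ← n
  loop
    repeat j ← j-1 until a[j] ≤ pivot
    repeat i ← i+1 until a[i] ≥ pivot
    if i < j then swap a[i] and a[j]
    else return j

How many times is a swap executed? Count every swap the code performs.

2

pivot=15
j stops at 9 (4), i stops at 0 (15); swap ⇒ [4, 7, 18, 6, 9, 14, 10, 5, 1, 15]
j stops at 8 (1), i stops at 2 (18); swap ⇒ [4, 7, 1, 6, 9, 14, 10, 5, 18, 15]
j stops at 7, i stops at 8; i≥j ⇒ return 7. a=[4, 7, 1, 6, 9, 14, 10, 5, 18, 15]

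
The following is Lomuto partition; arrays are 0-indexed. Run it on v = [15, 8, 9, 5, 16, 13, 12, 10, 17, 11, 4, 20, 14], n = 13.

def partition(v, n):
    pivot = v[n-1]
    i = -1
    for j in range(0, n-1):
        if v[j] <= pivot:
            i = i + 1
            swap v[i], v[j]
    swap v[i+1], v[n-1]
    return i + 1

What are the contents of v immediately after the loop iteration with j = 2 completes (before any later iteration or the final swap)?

pivot = v[12] = 14; i = -1
j=0: v[0]=15 > 14 → no swap
j=1: v[1]=8 ≤ 14 → i=0, swap v[0],v[1] → [8, 15, 9, 5, 16, 13, 12, 10, 17, 11, 4, 20, 14]
j=2: v[2]=9 ≤ 14 → i=1, swap v[1],v[2] → [8, 9, 15, 5, 16, 13, 12, 10, 17, 11, 4, 20, 14]
(after j=2) v = [8, 9, 15, 5, 16, 13, 12, 10, 17, 11, 4, 20, 14]

[8, 9, 15, 5, 16, 13, 12, 10, 17, 11, 4, 20, 14]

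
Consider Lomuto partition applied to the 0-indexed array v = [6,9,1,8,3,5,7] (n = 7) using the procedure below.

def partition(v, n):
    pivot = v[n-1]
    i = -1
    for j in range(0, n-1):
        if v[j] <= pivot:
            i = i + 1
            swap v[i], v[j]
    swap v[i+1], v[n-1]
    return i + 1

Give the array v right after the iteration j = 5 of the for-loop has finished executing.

pivot=7, i=-1
j=0: 6≤7, i=0, swap(0,0) ⇒ [6,9,1,8,3,5,7]
j=1: 9>7, skip
j=2: 1≤7, i=1, swap(1,2) ⇒ [6,1,9,8,3,5,7]
j=3: 8>7, skip
j=4: 3≤7, i=2, swap(2,4) ⇒ [6,1,3,8,9,5,7]
j=5: 5≤7, i=3, swap(3,5) ⇒ [6,1,3,5,9,8,7]
(after j=5) v = [6,1,3,5,9,8,7]

[6,1,3,5,9,8,7]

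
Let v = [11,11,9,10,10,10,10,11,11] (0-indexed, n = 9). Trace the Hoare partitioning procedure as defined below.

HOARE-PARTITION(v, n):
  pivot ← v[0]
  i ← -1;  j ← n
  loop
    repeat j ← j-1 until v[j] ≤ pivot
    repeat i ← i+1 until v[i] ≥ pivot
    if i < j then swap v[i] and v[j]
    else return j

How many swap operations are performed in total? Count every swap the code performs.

pivot=11
j stops at 8 (11), i stops at 0 (11); swap ⇒ [11,11,9,10,10,10,10,11,11]
j stops at 7 (11), i stops at 1 (11); swap ⇒ [11,11,9,10,10,10,10,11,11]
j stops at 6, i stops at 7; i≥j ⇒ return 6. v=[11,11,9,10,10,10,10,11,11]

2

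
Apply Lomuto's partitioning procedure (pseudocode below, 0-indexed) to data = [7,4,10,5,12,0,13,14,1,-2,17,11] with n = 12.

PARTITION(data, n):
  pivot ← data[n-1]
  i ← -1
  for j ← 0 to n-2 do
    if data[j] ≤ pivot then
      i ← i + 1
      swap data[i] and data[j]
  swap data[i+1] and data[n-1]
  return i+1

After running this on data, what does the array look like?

[7,4,10,5,0,1,-2,11,12,13,17,14]

pivot=11, i=-1
j=0: 7≤11, i=0, swap(0,0) ⇒ [7,4,10,5,12,0,13,14,1,-2,17,11]
j=1: 4≤11, i=1, swap(1,1) ⇒ [7,4,10,5,12,0,13,14,1,-2,17,11]
j=2: 10≤11, i=2, swap(2,2) ⇒ [7,4,10,5,12,0,13,14,1,-2,17,11]
j=3: 5≤11, i=3, swap(3,3) ⇒ [7,4,10,5,12,0,13,14,1,-2,17,11]
j=4: 12>11, skip
j=5: 0≤11, i=4, swap(4,5) ⇒ [7,4,10,5,0,12,13,14,1,-2,17,11]
j=6: 13>11, skip
j=7: 14>11, skip
j=8: 1≤11, i=5, swap(5,8) ⇒ [7,4,10,5,0,1,13,14,12,-2,17,11]
j=9: -2≤11, i=6, swap(6,9) ⇒ [7,4,10,5,0,1,-2,14,12,13,17,11]
j=10: 17>11, skip
swap(7,11) ⇒ [7,4,10,5,0,1,-2,11,12,13,17,14]; return 7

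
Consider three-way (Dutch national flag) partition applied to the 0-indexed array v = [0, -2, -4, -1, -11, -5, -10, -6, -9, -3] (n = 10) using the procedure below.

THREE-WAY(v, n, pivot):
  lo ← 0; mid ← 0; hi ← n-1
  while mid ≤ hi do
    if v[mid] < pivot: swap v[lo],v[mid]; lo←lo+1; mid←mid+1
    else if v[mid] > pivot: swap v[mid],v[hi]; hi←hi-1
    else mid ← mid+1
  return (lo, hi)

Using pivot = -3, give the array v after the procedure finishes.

[-9, -4, -6, -11, -5, -10, -3, -1, -2, 0]

pivot = -3; lo=0, mid=0, hi=9
v[mid]=0>-3: swap v[0],v[9]; hi=8 → [-3, -2, -4, -1, -11, -5, -10, -6, -9, 0]
v[mid]=-3=-3: mid=1
v[mid]=-2>-3: swap v[1],v[8]; hi=7 → [-3, -9, -4, -1, -11, -5, -10, -6, -2, 0]
v[mid]=-9<-3: swap v[0],v[1]; lo=1,mid=2 → [-9, -3, -4, -1, -11, -5, -10, -6, -2, 0]
v[mid]=-4<-3: swap v[1],v[2]; lo=2,mid=3 → [-9, -4, -3, -1, -11, -5, -10, -6, -2, 0]
v[mid]=-1>-3: swap v[3],v[7]; hi=6 → [-9, -4, -3, -6, -11, -5, -10, -1, -2, 0]
v[mid]=-6<-3: swap v[2],v[3]; lo=3,mid=4 → [-9, -4, -6, -3, -11, -5, -10, -1, -2, 0]
v[mid]=-11<-3: swap v[3],v[4]; lo=4,mid=5 → [-9, -4, -6, -11, -3, -5, -10, -1, -2, 0]
v[mid]=-5<-3: swap v[4],v[5]; lo=5,mid=6 → [-9, -4, -6, -11, -5, -3, -10, -1, -2, 0]
v[mid]=-10<-3: swap v[5],v[6]; lo=6,mid=7 → [-9, -4, -6, -11, -5, -10, -3, -1, -2, 0]
end: lo=6, hi=6; v = [-9, -4, -6, -11, -5, -10, -3, -1, -2, 0]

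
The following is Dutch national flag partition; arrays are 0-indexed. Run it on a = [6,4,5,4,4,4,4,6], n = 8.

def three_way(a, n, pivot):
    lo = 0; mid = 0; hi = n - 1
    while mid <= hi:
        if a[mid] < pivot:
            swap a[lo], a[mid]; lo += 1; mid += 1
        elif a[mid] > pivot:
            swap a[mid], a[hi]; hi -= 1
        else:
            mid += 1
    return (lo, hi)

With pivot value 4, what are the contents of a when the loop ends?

lo=0 mid=0 hi=7
6>4: swap(0,7), hi=6 ⇒ [6,4,5,4,4,4,4,6]
6>4: swap(0,6), hi=5 ⇒ [4,4,5,4,4,4,6,6]
4=4: mid=1
4=4: mid=2
5>4: swap(2,5), hi=4 ⇒ [4,4,4,4,4,5,6,6]
4=4: mid=3
4=4: mid=4
4=4: mid=5
done. lo=0 hi=4; a=[4,4,4,4,4,5,6,6]

[4,4,4,4,4,5,6,6]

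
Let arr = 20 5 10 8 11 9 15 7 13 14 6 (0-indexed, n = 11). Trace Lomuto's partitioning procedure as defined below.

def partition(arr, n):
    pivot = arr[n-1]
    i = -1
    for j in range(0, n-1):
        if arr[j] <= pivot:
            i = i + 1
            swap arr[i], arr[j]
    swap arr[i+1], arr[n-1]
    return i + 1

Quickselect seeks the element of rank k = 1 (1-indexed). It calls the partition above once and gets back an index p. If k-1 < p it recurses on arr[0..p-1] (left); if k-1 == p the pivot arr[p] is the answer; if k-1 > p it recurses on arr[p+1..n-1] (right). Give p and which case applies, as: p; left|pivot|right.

1; left

pivot = arr[10] = 6; i = -1
j=0: arr[0]=20 > 6 → no swap
j=1: arr[1]=5 ≤ 6 → i=0, swap arr[0],arr[1] → 5 20 10 8 11 9 15 7 13 14 6
j=2: arr[2]=10 > 6 → no swap
j=3: arr[3]=8 > 6 → no swap
j=4: arr[4]=11 > 6 → no swap
j=5: arr[5]=9 > 6 → no swap
j=6: arr[6]=15 > 6 → no swap
j=7: arr[7]=7 > 6 → no swap
j=8: arr[8]=13 > 6 → no swap
j=9: arr[9]=14 > 6 → no swap
final swap arr[1],arr[10] → 5 6 10 8 11 9 15 7 13 14 20; return 1
p = 1; k-1 = 0 < 1 ⇒ left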